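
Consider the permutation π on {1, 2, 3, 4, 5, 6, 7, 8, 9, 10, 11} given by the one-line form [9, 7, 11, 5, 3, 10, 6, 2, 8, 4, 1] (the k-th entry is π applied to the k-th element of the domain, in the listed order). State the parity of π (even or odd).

even

In disjoint-cycle form the cycle lengths are 11.
A cycle is odd iff its length is even; π has 0 even-length cycles, so sgn(π) = (−1)^0 and π is even.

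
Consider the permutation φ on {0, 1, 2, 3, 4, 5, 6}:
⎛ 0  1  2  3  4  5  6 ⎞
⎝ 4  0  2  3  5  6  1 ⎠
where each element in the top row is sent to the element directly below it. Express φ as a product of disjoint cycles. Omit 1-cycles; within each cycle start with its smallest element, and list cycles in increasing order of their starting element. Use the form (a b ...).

Iterating φ from 0 gives 0 → 4 → 5 → 6 → 1 → 0; that is the 5-cycle (0 4 5 6 1).
Continuing from each remaining unvisited element yields (0 4 5 6 1).

(0 4 5 6 1)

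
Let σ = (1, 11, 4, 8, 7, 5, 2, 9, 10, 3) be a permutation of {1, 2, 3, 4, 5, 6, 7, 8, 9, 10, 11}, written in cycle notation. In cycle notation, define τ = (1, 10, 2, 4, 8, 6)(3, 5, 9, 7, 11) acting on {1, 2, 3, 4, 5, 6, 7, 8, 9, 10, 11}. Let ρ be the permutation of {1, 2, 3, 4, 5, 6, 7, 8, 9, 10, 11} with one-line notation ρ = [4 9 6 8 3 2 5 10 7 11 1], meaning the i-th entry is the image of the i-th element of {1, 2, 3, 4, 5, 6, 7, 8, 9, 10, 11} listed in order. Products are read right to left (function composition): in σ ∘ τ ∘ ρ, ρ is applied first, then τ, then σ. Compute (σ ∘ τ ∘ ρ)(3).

Apply the permutations in order: ρ(3) = 6, then τ(6) = 1, then σ(1) = 11. So (σ ∘ τ ∘ ρ)(3) = 11.

11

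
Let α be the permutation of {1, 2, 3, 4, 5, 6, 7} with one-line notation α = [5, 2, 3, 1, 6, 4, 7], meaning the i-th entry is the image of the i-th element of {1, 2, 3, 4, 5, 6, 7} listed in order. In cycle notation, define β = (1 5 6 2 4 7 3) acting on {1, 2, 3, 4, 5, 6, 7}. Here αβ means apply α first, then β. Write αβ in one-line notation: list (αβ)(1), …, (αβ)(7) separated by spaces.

6 4 1 5 2 7 3

Chase each element through α then β: 1 → 5 → 6; 2 → 2 → 4; 3 → 3 → 1; 4 → 1 → 5; 5 → 6 → 2; 6 → 4 → 7; 7 → 7 → 3.
So αβ in one-line form is 6 4 1 5 2 7 3.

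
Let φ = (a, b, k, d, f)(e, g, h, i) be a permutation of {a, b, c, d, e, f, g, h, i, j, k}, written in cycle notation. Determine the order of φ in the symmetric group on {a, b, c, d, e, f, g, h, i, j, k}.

The cycle type of φ is (5, 4, 1, 1).
Since disjoint cycles commute, ord(φ) = lcm(5, 4) = 20.

20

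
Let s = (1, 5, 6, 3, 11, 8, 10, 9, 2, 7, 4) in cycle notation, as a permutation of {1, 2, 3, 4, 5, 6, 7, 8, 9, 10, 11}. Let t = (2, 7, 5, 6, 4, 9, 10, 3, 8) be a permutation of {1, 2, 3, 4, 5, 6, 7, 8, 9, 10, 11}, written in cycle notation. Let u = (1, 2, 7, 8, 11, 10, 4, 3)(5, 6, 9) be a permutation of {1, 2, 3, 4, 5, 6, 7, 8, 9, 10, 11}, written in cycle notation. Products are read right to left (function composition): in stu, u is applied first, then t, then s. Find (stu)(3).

5

Chase 3: u(3) = 1; t(1) = 1; s(1) = 5. Hence (stu)(3) = 5.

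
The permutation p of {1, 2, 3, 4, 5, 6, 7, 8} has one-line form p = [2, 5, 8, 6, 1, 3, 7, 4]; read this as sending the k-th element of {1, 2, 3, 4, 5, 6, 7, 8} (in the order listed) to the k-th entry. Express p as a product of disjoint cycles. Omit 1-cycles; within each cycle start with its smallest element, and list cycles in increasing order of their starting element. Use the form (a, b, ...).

Start at 1 and follow images: 1 → 2 → 5 → 1, giving the cycle (1, 2, 5).
Repeating from the next unused element and collecting all non-trivial cycles gives (1, 2, 5)(3, 8, 4, 6).

(1, 2, 5)(3, 8, 4, 6)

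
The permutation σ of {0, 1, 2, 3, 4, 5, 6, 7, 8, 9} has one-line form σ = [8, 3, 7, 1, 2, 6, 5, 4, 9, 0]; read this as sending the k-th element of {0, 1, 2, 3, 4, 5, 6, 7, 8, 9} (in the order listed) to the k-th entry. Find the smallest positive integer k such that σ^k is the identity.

The disjoint-cycle form of σ has cycle lengths 3, 3, 2, 2.
The order of σ is the least common multiple of its cycle lengths: lcm(3, 3, 2, 2) = 6.

6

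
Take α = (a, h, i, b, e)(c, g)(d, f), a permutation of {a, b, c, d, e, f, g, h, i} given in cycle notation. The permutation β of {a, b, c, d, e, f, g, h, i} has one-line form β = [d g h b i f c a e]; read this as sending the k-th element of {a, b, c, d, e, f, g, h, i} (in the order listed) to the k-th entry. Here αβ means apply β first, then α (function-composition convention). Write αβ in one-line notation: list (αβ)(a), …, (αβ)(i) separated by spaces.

f c i e b d g h a

(αβ)(x) = α(β(x)). Computing each image: α(β(a)) = α(d) = f, α(β(b)) = α(g) = c, α(β(c)) = α(h) = i, α(β(d)) = α(b) = e, α(β(e)) = α(i) = b, α(β(f)) = α(f) = d, α(β(g)) = α(c) = g, α(β(h)) = α(a) = h, α(β(i)) = α(e) = a.
Hence αβ = [f c i e b d g h a].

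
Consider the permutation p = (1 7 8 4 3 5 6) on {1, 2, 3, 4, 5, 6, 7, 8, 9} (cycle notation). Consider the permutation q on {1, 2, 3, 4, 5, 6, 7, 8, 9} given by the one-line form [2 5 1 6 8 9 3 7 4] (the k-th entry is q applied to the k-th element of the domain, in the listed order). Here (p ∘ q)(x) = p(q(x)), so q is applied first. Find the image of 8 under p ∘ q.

8

q(8) = 7, then p(7) = 8; composing gives (p ∘ q)(8) = 8.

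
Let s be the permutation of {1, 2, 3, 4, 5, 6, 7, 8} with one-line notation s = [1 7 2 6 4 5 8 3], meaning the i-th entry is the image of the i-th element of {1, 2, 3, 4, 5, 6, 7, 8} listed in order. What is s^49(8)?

Tracing 8 → 3 → … returns to 8 after 4 steps, so 8 lies in a 4-cycle (2 7 8 3).
Powers repeat with period 4 on this cycle, and 49 mod 4 = 1, so s^49(8) = s^1(8).
Advancing 1 step from 8: 8 → 3.

3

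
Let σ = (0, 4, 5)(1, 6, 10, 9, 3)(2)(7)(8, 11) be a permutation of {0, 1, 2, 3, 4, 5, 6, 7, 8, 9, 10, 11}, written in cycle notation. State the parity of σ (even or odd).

The cycle lengths are 5, 3, 2, 1, 1.
A cycle is odd iff its length is even; σ has 1 even-length cycle, so sgn(σ) = (−1)^1 and σ is odd.

odd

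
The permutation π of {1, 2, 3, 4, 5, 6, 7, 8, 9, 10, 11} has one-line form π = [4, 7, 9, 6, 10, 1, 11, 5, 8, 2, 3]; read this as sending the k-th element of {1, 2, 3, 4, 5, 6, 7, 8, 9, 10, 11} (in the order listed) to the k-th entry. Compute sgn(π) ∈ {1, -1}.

-1

In disjoint-cycle form the cycle lengths are 8, 3.
A cycle is odd iff its length is even; π has 1 even-length cycle, so sgn(π) = (−1)^1 and π is odd.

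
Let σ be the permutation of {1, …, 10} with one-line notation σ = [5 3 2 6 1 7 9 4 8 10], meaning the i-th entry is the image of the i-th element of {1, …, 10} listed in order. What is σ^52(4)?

7

Tracing 4 → 6 → … returns to 4 after 5 steps, so 4 lies in a 5-cycle (4 6 7 9 8).
Since the cycle has length 5, σ^52 acts on it the same as σ^2 (52 mod 5 = 2).
Advancing 2 steps from 4: 4 → 6 → 7.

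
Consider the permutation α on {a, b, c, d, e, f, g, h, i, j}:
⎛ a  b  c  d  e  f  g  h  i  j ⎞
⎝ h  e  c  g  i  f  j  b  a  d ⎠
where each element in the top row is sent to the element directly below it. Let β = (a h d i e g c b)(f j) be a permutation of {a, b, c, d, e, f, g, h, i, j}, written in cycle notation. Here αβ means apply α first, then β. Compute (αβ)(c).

b

(αβ)(c) = β(α(c)). α(c) = c, then β(c) = b. So (αβ)(c) = b.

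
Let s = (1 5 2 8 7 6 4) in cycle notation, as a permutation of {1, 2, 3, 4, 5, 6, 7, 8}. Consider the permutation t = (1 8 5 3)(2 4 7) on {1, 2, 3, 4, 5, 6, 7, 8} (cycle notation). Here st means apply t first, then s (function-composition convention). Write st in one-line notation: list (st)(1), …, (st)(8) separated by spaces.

(st)(x) = s(t(x)). Computing each image: s(t(1)) = s(8) = 7, s(t(2)) = s(4) = 1, s(t(3)) = s(1) = 5, s(t(4)) = s(7) = 6, s(t(5)) = s(3) = 3, s(t(6)) = s(6) = 4, s(t(7)) = s(2) = 8, s(t(8)) = s(5) = 2.
Hence st = [7 1 5 6 3 4 8 2].

7 1 5 6 3 4 8 2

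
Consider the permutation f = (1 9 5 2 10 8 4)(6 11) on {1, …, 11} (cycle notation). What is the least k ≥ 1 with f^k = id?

14

The disjoint cycles have lengths 7, 2, 1, 1.
The order of f is the least common multiple of its cycle lengths: lcm(7, 2) = 14.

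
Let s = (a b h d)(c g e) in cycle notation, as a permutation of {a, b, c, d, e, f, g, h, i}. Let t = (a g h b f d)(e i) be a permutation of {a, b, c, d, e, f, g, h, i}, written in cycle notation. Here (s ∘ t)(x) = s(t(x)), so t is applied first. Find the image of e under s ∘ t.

i

(s ∘ t)(e) = s(t(e)). t(e) = i, then s(i) = i. So (s ∘ t)(e) = i.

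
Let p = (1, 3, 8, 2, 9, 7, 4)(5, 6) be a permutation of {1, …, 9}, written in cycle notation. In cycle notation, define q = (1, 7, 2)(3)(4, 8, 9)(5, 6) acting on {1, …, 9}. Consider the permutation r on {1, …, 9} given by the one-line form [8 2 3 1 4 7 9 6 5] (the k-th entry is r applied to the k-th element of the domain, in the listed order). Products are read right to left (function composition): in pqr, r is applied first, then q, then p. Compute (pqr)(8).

6

Chase 8: r(8) = 6; q(6) = 5; p(5) = 6. Hence (pqr)(8) = 6.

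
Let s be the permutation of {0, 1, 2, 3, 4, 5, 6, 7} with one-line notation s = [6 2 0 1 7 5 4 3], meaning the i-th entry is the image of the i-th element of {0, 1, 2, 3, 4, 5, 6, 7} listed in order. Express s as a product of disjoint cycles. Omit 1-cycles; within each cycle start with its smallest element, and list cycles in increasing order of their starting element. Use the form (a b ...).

(0 6 4 7 3 1 2)

Start at 0 and follow images: 0 → 6 → 4 → 7 → 3 → 1 → 2 → 0, giving the cycle (0 6 4 7 3 1 2).
Continuing from each remaining unvisited element yields (0 6 4 7 3 1 2).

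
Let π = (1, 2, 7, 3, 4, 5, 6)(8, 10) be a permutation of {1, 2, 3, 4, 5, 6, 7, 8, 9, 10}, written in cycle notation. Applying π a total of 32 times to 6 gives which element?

3

6 lies in the 7-cycle (1, 2, 7, 3, 4, 5, 6).
On a 7-cycle, π^7 is the identity, so π^32 = π^4 there (32 ≡ 4 mod 7).
Stepping 4 places around the cycle: 6 → 1 → 2 → 7 → 3.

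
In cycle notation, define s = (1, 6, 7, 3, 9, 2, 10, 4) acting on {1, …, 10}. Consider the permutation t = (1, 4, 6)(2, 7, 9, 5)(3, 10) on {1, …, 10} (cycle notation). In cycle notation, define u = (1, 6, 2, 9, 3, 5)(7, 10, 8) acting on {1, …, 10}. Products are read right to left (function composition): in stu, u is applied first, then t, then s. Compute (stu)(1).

Chase 1: u(1) = 6; t(6) = 1; s(1) = 6. Hence (stu)(1) = 6.

6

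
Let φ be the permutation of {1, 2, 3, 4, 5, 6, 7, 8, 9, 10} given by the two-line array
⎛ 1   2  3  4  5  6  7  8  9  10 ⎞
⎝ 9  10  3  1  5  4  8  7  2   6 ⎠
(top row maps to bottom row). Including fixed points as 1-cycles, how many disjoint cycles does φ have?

4

The cycle decomposition is (1 9 2 10 6 4)(3)(5)(7 8), which has 4 cycles (counting 1-cycles).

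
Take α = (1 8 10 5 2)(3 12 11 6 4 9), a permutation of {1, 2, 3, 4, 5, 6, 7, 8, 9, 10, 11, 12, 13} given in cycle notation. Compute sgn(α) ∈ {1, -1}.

-1

The cycle lengths are 6, 5, 1, 1.
A cycle is odd iff its length is even; α has 1 even-length cycle, so sgn(α) = (−1)^1 and α is odd.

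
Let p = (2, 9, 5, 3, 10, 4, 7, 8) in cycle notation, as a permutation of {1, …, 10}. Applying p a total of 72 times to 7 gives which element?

7 lies in the 8-cycle (2, 9, 5, 3, 10, 4, 7, 8).
Since the cycle has length 8, p^72 acts on it the same as p^0 (72 mod 8 = 0).
So p^72(7) = 7.

7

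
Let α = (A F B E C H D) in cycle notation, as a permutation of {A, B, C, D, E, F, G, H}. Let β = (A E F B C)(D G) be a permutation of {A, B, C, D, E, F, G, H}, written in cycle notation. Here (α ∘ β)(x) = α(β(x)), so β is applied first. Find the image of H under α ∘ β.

D

β(H) = H, then α(H) = D; composing gives (α ∘ β)(H) = D.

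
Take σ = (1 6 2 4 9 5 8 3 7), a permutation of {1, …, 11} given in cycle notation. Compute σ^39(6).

9

6 lies in the 9-cycle (1 6 2 4 9 5 8 3 7).
Powers repeat with period 9 on this cycle, and 39 mod 9 = 3, so σ^39(6) = σ^3(6).
Stepping 3 places around the cycle: 6 → 2 → 4 → 9.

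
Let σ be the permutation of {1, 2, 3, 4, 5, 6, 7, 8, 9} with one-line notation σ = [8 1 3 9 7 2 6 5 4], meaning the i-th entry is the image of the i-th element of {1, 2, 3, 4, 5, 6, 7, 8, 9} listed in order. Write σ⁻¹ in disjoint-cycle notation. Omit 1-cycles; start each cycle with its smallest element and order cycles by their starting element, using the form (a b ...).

(1 2 6 7 5 8)(4 9)

First write σ in disjoint cycles: (1 8 5 7 6 2)(4 9).
Reversing each cycle (and rotating so the smallest element leads) gives σ⁻¹ = (1 2 6 7 5 8)(4 9).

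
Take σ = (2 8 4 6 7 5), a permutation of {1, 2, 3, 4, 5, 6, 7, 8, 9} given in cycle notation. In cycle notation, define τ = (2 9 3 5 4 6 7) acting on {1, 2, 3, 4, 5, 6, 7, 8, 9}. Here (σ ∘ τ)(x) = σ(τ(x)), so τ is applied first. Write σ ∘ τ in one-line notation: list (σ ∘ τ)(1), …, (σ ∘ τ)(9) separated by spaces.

For each element, apply τ then σ: 1 → 1 → 1; 2 → 9 → 9; 3 → 5 → 2; 4 → 6 → 7; 5 → 4 → 6; 6 → 7 → 5; 7 → 2 → 8; 8 → 8 → 4; 9 → 3 → 3.
So σ ∘ τ in one-line form is 1 9 2 7 6 5 8 4 3.

1 9 2 7 6 5 8 4 3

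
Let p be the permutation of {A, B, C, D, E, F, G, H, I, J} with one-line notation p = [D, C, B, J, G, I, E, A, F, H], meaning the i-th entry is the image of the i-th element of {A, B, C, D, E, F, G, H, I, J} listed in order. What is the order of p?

Decomposing into disjoint cycles gives cycle lengths 4, 2, 2, 2.
The order of p is the least common multiple of its cycle lengths: lcm(4, 2, 2, 2) = 4.

4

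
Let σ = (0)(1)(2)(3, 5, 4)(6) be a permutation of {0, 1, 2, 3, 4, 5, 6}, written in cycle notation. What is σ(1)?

1

The 1-cycle (1) fixes 1, so σ(1) = 1.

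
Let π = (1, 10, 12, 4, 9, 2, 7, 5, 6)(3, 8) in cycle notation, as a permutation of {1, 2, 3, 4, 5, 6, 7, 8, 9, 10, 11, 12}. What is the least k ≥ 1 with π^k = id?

The disjoint cycles have lengths 9, 2, 1.
The order is lcm(9, 2) = 18.

18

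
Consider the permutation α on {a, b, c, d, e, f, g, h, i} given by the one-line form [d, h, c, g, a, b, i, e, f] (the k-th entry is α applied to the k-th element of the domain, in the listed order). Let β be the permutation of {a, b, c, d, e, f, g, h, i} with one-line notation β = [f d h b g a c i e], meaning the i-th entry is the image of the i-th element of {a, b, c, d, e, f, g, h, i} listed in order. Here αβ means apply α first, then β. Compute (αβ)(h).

g

α(h) = e, then β(e) = g; composing gives (αβ)(h) = g.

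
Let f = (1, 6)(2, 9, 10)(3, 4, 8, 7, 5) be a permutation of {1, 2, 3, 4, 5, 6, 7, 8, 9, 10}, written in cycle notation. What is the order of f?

The cycle type of f is (5, 3, 2).
Since disjoint cycles commute, ord(f) = lcm(5, 3, 2) = 30.

30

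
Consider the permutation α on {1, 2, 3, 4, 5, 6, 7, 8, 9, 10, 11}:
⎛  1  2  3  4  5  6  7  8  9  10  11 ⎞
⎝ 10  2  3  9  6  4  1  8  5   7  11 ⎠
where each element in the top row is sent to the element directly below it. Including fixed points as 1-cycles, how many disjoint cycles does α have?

The cycle decomposition is (1, 10, 7)(2)(3)(4, 9, 5, 6)(8)(11), which has 6 cycles (counting 1-cycles).

6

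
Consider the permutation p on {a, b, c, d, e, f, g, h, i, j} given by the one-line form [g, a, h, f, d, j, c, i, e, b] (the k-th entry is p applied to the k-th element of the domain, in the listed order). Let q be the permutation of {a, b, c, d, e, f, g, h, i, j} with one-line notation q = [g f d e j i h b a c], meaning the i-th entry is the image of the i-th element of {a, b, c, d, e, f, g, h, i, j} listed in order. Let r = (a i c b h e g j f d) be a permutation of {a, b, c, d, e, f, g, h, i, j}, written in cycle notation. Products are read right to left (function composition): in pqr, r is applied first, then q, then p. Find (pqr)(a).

g

Chase a: r(a) = i; q(i) = a; p(a) = g. Hence (pqr)(a) = g.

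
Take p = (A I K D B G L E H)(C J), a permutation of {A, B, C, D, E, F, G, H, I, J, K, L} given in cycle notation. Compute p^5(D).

H

D lies in the 9-cycle (A I K D B G L E H).
Advancing 5 steps from D: D → B → G → L → E → H.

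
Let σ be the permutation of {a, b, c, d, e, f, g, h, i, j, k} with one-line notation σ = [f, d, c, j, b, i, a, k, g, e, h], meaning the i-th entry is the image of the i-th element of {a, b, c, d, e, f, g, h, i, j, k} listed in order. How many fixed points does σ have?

The fixed points (elements with σ(x) = x) are {c}, so there is 1.

1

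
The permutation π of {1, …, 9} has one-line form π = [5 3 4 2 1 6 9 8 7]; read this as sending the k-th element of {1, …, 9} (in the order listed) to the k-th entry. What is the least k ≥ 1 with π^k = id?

6

Writing π as disjoint cycles, the cycle lengths are 3, 2, 2, 1, 1.
The order of π is the least common multiple of its cycle lengths: lcm(3, 2, 2) = 6.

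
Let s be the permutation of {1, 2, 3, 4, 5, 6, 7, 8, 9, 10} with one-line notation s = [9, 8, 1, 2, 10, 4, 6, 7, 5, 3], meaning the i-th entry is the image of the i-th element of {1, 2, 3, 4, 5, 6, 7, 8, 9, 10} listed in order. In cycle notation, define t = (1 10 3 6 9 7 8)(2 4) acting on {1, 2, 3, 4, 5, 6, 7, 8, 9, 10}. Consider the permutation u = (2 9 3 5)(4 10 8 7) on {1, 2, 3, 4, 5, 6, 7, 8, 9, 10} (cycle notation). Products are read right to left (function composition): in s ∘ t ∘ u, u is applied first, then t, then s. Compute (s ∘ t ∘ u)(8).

Apply the permutations in order: u(8) = 7, then t(7) = 8, then s(8) = 7. So (s ∘ t ∘ u)(8) = 7.

7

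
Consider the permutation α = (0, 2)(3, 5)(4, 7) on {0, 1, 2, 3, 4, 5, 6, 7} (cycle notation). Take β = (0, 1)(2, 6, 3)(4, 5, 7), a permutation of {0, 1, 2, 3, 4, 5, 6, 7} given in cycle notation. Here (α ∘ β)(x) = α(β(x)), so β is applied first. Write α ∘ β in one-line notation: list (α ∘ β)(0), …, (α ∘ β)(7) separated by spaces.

(α ∘ β)(x) = α(β(x)). Computing each image: α(β(0)) = α(1) = 1, α(β(1)) = α(0) = 2, α(β(2)) = α(6) = 6, α(β(3)) = α(2) = 0, α(β(4)) = α(5) = 3, α(β(5)) = α(7) = 4, α(β(6)) = α(3) = 5, α(β(7)) = α(4) = 7.
Hence α ∘ β = [1 2 6 0 3 4 5 7].

1 2 6 0 3 4 5 7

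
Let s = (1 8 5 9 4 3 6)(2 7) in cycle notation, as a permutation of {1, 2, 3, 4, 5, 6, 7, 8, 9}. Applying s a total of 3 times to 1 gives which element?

1 lies in the 7-cycle (1 8 5 9 4 3 6).
Advancing 3 steps from 1: 1 → 8 → 5 → 9.

9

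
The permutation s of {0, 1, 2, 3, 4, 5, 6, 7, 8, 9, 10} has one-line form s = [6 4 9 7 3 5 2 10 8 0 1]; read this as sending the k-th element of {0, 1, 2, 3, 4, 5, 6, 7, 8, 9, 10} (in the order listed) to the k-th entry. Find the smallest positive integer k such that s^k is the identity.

Decomposing into disjoint cycles gives cycle lengths 5, 4, 1, 1.
Since disjoint cycles commute, ord(s) = lcm(5, 4) = 20.

20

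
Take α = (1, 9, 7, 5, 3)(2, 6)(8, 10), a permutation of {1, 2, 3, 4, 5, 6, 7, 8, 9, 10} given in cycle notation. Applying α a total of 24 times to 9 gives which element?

9 lies in the 5-cycle (1, 9, 7, 5, 3).
Powers repeat with period 5 on this cycle, and 24 mod 5 = 4, so α^24(9) = α^4(9).
Advancing 4 steps from 9: 9 → 7 → 5 → 3 → 1.

1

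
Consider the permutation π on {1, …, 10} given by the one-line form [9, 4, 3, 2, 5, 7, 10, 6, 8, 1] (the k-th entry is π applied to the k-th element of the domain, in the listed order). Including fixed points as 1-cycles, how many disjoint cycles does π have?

The cycle decomposition is (1 9 8 6 7 10)(2 4)(3)(5), which has 4 cycles (counting 1-cycles).

4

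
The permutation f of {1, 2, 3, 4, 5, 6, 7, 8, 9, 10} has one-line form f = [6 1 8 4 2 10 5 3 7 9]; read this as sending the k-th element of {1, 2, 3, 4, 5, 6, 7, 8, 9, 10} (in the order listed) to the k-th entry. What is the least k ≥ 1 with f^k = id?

14

The disjoint-cycle form of f has cycle lengths 7, 2, 1.
The order is lcm(7, 2) = 14.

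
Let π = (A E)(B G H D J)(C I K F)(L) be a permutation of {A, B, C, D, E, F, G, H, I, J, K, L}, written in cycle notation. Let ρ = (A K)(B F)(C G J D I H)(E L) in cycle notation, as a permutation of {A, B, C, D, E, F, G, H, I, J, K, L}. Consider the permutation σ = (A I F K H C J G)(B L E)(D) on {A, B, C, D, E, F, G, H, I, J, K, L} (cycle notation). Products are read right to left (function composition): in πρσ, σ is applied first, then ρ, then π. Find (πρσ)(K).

Apply the permutations in order: σ(K) = H, then ρ(H) = C, then π(C) = I. So (πρσ)(K) = I.

I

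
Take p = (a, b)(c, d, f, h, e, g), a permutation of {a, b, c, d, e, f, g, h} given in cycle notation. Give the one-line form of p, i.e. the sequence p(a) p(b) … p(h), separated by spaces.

Image by image: a→b, b→a, c→d, d→f, e→g, f→h, g→c, h→e.
So the one-line form is b a d f g h c e.

b a d f g h c e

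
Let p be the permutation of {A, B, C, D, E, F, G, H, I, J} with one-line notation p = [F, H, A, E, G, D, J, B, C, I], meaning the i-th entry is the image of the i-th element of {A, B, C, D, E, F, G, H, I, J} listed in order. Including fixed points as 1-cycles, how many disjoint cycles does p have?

The cycle decomposition is (A F D E G J I C)(B H), which has 2 cycles (counting 1-cycles).

2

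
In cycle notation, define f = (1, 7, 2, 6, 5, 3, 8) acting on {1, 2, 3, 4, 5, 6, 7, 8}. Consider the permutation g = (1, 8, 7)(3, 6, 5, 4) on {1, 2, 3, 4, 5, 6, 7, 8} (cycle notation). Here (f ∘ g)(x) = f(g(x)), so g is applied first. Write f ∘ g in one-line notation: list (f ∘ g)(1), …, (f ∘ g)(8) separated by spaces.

1 6 5 8 4 3 7 2

(f ∘ g)(x) = f(g(x)). Computing each image: f(g(1)) = f(8) = 1, f(g(2)) = f(2) = 6, f(g(3)) = f(6) = 5, f(g(4)) = f(3) = 8, f(g(5)) = f(4) = 4, f(g(6)) = f(5) = 3, f(g(7)) = f(1) = 7, f(g(8)) = f(7) = 2.
Hence f ∘ g = [1 6 5 8 4 3 7 2].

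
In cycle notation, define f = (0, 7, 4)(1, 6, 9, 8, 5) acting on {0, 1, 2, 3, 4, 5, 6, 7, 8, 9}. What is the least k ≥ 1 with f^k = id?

The cycle type of f is (5, 3, 1, 1).
The order of f is the least common multiple of its cycle lengths: lcm(5, 3) = 15.

15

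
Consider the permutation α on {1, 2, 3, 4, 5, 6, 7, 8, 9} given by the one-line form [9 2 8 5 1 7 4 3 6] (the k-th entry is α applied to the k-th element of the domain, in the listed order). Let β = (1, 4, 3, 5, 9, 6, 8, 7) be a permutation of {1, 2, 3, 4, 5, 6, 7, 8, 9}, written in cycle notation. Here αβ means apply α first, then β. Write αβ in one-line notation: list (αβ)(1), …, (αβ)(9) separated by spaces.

6 2 7 9 4 1 3 5 8

(αβ)(x) = β(α(x)). Computing each image: β(α(1)) = β(9) = 6, β(α(2)) = β(2) = 2, β(α(3)) = β(8) = 7, β(α(4)) = β(5) = 9, β(α(5)) = β(1) = 4, β(α(6)) = β(7) = 1, β(α(7)) = β(4) = 3, β(α(8)) = β(3) = 5, β(α(9)) = β(6) = 8.
Hence αβ = [6 2 7 9 4 1 3 5 8].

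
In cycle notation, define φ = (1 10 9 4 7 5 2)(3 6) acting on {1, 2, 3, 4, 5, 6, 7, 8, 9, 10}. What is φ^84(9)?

9

9 lies in the 7-cycle (1 10 9 4 7 5 2).
On a 7-cycle, φ^7 is the identity, so φ^84 = φ^0 there (84 ≡ 0 mod 7).
So φ^84(9) = 9.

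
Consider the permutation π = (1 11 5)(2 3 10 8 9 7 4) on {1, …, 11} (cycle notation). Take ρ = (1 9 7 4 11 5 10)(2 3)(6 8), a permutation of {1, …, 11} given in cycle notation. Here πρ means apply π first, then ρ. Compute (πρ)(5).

(πρ)(5) = ρ(π(5)). π(5) = 1, then ρ(1) = 9. So (πρ)(5) = 9.

9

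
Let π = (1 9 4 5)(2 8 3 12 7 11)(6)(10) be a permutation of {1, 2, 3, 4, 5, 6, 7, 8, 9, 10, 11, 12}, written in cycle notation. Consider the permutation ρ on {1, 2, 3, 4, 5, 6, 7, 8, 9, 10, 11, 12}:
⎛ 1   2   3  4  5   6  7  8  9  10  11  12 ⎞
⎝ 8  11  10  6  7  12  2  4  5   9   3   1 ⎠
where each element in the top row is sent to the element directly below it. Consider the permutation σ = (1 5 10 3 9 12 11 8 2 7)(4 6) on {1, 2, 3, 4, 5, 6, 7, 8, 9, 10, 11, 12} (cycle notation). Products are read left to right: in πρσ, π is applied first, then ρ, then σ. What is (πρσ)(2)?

Chase 2: π(2) = 8; ρ(8) = 4; σ(4) = 6. Hence (πρσ)(2) = 6.

6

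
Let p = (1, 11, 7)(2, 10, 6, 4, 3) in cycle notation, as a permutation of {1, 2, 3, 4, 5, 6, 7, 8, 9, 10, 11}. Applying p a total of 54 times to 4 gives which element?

6

4 lies in the 5-cycle (2, 10, 6, 4, 3).
Since the cycle has length 5, p^54 acts on it the same as p^4 (54 mod 5 = 4).
Advancing 4 steps from 4: 4 → 3 → 2 → 10 → 6.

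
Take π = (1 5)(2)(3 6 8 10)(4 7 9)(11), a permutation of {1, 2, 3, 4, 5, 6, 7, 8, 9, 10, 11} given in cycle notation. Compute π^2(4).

4 lies in the 3-cycle (4 7 9).
Advancing 2 steps from 4: 4 → 7 → 9.

9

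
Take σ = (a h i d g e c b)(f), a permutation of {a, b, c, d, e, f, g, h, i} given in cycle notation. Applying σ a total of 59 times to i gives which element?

e

i lies in the 8-cycle (a h i d g e c b).
On an 8-cycle, σ^8 is the identity, so σ^59 = σ^3 there (59 ≡ 3 mod 8).
Stepping 3 places around the cycle: i → d → g → e.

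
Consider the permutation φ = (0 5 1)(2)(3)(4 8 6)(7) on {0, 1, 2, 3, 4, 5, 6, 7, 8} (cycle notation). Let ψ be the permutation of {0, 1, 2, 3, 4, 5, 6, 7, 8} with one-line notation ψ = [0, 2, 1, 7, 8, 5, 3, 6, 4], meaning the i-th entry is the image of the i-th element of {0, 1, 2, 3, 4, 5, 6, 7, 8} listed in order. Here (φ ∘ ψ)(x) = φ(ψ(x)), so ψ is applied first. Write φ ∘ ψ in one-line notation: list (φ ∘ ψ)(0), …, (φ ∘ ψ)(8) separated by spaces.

5 2 0 7 6 1 3 4 8

(φ ∘ ψ)(x) = φ(ψ(x)). Computing each image: φ(ψ(0)) = φ(0) = 5, φ(ψ(1)) = φ(2) = 2, φ(ψ(2)) = φ(1) = 0, φ(ψ(3)) = φ(7) = 7, φ(ψ(4)) = φ(8) = 6, φ(ψ(5)) = φ(5) = 1, φ(ψ(6)) = φ(3) = 3, φ(ψ(7)) = φ(6) = 4, φ(ψ(8)) = φ(4) = 8.
Hence φ ∘ ψ = [5 2 0 7 6 1 3 4 8].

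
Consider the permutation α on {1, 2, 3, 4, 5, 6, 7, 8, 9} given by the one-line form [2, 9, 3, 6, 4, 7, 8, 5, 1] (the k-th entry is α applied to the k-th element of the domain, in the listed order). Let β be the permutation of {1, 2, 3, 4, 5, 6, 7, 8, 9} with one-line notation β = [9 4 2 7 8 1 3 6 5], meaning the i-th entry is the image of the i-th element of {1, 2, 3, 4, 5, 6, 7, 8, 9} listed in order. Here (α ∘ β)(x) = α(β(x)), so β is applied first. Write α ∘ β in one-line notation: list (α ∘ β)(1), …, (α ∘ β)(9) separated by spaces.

Chase each element through β then α: 1 → 9 → 1; 2 → 4 → 6; 3 → 2 → 9; 4 → 7 → 8; 5 → 8 → 5; 6 → 1 → 2; 7 → 3 → 3; 8 → 6 → 7; 9 → 5 → 4.
So α ∘ β in one-line form is 1 6 9 8 5 2 3 7 4.

1 6 9 8 5 2 3 7 4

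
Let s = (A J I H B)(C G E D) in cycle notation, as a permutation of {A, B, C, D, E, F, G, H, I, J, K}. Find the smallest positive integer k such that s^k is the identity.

The disjoint cycles have lengths 5, 4, 1, 1.
The order of s is the least common multiple of its cycle lengths: lcm(5, 4) = 20.

20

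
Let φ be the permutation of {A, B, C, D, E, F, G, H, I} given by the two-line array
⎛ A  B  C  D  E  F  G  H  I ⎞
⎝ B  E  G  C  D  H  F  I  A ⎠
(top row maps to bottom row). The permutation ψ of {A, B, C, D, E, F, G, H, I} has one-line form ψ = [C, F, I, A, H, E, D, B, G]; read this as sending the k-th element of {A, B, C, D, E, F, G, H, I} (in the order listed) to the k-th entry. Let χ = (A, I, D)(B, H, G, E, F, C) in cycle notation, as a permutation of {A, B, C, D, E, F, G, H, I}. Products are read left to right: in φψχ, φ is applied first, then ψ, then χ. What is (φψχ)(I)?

Chase I: φ(I) = A; ψ(A) = C; χ(C) = B. Hence (φψχ)(I) = B.

B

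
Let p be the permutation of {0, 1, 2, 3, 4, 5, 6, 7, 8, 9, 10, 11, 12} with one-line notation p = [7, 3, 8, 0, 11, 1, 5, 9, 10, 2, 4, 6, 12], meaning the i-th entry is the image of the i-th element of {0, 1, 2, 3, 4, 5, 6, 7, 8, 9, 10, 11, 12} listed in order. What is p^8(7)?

5

Tracing 7 → 9 → … returns to 7 after 12 steps, so 7 lies in a 12-cycle (0, 7, 9, 2, 8, 10, 4, 11, 6, 5, 1, 3).
Stepping 8 places around the cycle: 7 → 9 → 2 → 8 → 10 → 4 → 11 → 6 → 5.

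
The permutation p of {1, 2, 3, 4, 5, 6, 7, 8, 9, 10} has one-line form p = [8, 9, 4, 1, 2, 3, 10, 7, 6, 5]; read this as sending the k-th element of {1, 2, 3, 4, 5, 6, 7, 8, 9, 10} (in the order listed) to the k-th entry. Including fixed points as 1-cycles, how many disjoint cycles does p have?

1

The cycle decomposition is (1 8 7 10 5 2 9 6 3 4), which has 1 cycle (counting 1-cycles).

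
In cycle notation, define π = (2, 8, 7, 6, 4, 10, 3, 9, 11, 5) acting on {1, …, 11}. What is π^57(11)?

10

11 lies in the 10-cycle (2, 8, 7, 6, 4, 10, 3, 9, 11, 5).
Powers repeat with period 10 on this cycle, and 57 mod 10 = 7, so π^57(11) = π^7(11).
Stepping 7 places around the cycle: 11 → 5 → 2 → 8 → 7 → 6 → 4 → 10.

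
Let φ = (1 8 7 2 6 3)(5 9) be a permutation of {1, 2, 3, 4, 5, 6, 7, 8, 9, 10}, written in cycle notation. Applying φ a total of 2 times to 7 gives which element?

6

7 lies in the 6-cycle (1 8 7 2 6 3).
Stepping 2 places around the cycle: 7 → 2 → 6.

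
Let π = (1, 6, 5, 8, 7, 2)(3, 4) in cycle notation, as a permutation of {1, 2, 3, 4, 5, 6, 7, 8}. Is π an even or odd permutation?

even

The cycle lengths are 6, 2.
A cycle is odd iff its length is even; π has 2 even-length cycles, so sgn(π) = (−1)^2 and π is even.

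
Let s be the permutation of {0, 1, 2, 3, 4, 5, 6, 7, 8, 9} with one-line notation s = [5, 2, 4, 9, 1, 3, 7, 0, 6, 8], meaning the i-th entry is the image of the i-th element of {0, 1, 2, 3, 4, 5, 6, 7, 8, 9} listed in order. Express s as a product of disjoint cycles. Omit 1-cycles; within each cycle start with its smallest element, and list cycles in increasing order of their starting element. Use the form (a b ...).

(0 5 3 9 8 6 7)(1 2 4)

Iterating s from 0 gives 0 → 5 → 3 → 9 → 8 → 6 → 7 → 0; that is the 7-cycle (0 5 3 9 8 6 7).
Continuing from each remaining unvisited element yields (0 5 3 9 8 6 7)(1 2 4).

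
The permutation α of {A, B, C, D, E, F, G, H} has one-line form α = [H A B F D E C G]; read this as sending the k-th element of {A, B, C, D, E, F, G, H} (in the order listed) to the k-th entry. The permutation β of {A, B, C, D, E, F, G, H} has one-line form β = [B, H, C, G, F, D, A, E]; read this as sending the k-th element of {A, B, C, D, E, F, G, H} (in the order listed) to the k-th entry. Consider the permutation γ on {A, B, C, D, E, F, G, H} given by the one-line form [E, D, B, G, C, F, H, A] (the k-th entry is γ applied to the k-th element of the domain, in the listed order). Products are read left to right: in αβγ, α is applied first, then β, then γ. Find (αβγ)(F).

Chase F: α(F) = E; β(E) = F; γ(F) = F. Hence (αβγ)(F) = F.

F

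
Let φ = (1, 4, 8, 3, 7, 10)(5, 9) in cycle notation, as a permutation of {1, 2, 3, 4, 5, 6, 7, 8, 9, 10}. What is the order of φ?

6

The cycle type of φ is (6, 2, 1, 1).
The order of φ is the least common multiple of its cycle lengths: lcm(6, 2) = 6.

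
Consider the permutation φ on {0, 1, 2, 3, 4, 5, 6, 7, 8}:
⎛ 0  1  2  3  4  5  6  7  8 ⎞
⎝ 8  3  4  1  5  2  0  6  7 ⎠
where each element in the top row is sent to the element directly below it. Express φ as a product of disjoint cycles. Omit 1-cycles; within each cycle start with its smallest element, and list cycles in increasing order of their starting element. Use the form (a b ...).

(0 8 7 6)(1 3)(2 4 5)

Iterating φ from 0 gives 0 → 8 → 7 → 6 → 0; that is the 4-cycle (0 8 7 6).
Continuing from each remaining unvisited element yields (0 8 7 6)(1 3)(2 4 5).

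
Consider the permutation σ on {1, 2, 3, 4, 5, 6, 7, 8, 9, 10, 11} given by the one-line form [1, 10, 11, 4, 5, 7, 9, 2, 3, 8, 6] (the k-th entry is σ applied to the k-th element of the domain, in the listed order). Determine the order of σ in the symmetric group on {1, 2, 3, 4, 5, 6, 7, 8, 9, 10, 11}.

Decomposing into disjoint cycles gives cycle lengths 5, 3, 1, 1, 1.
Since disjoint cycles commute, ord(σ) = lcm(5, 3) = 15.

15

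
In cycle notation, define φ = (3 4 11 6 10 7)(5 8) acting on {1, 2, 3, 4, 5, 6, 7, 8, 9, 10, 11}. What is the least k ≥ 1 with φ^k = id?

6

The disjoint cycles have lengths 6, 2, 1, 1, 1.
The order of φ is the least common multiple of its cycle lengths: lcm(6, 2) = 6.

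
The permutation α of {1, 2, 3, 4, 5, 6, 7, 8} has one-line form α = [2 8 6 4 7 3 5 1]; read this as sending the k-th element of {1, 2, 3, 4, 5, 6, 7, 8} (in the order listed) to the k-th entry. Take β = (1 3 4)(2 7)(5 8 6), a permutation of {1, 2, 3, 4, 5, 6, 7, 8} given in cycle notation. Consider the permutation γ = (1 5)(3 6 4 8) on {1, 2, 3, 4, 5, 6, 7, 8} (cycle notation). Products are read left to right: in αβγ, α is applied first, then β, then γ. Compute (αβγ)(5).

2

Chase 5: α(5) = 7; β(7) = 2; γ(2) = 2. Hence (αβγ)(5) = 2.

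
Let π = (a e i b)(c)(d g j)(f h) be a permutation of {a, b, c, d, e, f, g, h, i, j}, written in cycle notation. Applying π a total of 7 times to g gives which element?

g lies in the 3-cycle (d g j).
On a 3-cycle, π^3 is the identity, so π^7 = π^1 there (7 ≡ 1 mod 3).
Stepping 1 place around the cycle: g → j.

j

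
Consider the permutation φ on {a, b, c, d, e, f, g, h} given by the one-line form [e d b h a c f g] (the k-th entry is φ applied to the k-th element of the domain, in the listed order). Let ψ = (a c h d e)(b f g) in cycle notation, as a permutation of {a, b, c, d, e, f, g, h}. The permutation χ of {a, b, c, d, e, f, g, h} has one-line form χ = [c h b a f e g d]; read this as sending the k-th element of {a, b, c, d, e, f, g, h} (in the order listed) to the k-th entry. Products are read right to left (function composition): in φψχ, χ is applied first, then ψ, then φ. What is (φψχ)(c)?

c

Apply the permutations in order: χ(c) = b, then ψ(b) = f, then φ(f) = c. So (φψχ)(c) = c.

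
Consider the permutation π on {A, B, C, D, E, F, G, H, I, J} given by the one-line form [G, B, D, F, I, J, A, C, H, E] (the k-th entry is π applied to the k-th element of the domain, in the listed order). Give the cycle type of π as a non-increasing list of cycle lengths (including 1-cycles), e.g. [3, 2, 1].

[7, 2, 1]

The disjoint cycles are (A, G)(B)(C, D, F, J, E, I, H), with lengths 7, 2, 1 in non-increasing order.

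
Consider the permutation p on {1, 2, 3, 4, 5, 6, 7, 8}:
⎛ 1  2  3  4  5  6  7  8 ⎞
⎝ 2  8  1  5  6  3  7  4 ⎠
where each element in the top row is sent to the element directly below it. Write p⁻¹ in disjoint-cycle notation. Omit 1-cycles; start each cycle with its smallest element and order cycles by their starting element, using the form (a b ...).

(1 3 6 5 4 8 2)

The cycle decomposition of p is (1 2 8 4 5 6 3).
The inverse reverses every cycle; in canonical form, p⁻¹ = (1 3 6 5 4 8 2).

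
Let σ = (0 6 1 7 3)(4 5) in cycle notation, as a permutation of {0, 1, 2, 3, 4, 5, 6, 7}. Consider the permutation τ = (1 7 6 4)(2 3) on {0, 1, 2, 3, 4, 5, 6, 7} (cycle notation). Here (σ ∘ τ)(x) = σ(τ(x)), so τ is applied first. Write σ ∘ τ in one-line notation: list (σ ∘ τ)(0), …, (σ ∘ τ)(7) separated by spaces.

Chase each element through τ then σ: 0 → 0 → 6; 1 → 7 → 3; 2 → 3 → 0; 3 → 2 → 2; 4 → 1 → 7; 5 → 5 → 4; 6 → 4 → 5; 7 → 6 → 1.
So σ ∘ τ in one-line form is 6 3 0 2 7 4 5 1.

6 3 0 2 7 4 5 1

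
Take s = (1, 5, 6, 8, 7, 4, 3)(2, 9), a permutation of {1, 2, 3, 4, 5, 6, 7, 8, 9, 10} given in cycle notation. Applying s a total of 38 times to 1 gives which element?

8

1 lies in the 7-cycle (1, 5, 6, 8, 7, 4, 3).
On a 7-cycle, s^7 is the identity, so s^38 = s^3 there (38 ≡ 3 mod 7).
Advancing 3 steps from 1: 1 → 5 → 6 → 8.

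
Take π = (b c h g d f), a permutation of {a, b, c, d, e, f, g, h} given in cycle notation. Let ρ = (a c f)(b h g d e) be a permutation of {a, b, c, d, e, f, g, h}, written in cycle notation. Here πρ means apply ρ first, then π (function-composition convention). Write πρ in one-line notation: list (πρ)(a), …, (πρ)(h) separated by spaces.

h g b e c a f d

(πρ)(x) = π(ρ(x)). Computing each image: π(ρ(a)) = π(c) = h, π(ρ(b)) = π(h) = g, π(ρ(c)) = π(f) = b, π(ρ(d)) = π(e) = e, π(ρ(e)) = π(b) = c, π(ρ(f)) = π(a) = a, π(ρ(g)) = π(d) = f, π(ρ(h)) = π(g) = d.
Hence πρ = [h g b e c a f d].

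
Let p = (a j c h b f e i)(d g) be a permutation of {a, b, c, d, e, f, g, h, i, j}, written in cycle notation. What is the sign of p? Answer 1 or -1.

1

The cycle lengths are 8, 2.
A cycle is odd iff its length is even; p has 2 even-length cycles, so sgn(p) = (−1)^2 and p is even.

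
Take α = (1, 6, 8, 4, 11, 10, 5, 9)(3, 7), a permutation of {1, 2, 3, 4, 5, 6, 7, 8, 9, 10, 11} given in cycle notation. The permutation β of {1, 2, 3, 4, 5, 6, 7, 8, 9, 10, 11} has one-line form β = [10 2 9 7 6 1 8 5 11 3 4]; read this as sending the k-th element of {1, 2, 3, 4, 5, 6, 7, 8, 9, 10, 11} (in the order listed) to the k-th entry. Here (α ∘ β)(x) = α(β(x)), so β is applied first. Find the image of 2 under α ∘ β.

2

(α ∘ β)(2) = α(β(2)). β(2) = 2, then α(2) = 2. So (α ∘ β)(2) = 2.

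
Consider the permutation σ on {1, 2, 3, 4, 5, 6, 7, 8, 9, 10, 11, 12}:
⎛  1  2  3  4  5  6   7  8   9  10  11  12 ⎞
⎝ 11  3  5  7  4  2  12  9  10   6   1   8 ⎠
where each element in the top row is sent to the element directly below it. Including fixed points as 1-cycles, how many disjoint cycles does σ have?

2

The cycle decomposition is (1, 11)(2, 3, 5, 4, 7, 12, 8, 9, 10, 6), which has 2 cycles (counting 1-cycles).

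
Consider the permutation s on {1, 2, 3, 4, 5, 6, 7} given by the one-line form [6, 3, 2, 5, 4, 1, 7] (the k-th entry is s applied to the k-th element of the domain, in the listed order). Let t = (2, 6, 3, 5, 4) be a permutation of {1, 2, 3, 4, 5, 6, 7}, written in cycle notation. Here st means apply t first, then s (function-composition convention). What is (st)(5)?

5

First apply t: t(5) = 4, then s(4) = 5. Thus (st)(5) = 5.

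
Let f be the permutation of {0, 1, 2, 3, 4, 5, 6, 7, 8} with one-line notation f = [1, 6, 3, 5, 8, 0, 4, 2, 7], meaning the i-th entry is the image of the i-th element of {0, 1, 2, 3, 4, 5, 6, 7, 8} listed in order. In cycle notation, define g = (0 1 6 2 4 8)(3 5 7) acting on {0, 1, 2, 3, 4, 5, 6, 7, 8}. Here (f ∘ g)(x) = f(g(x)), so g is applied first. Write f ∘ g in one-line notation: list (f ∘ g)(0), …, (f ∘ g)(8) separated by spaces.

For each element, apply g then f: 0 → 1 → 6; 1 → 6 → 4; 2 → 4 → 8; 3 → 5 → 0; 4 → 8 → 7; 5 → 7 → 2; 6 → 2 → 3; 7 → 3 → 5; 8 → 0 → 1.
So f ∘ g in one-line form is 6 4 8 0 7 2 3 5 1.

6 4 8 0 7 2 3 5 1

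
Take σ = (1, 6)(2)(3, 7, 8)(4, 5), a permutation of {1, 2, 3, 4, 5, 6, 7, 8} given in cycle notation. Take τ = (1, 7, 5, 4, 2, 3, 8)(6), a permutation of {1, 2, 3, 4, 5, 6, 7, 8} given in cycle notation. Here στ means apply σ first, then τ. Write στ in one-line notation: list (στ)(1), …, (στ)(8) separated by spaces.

6 3 5 4 2 7 1 8

(στ)(x) = τ(σ(x)). Computing each image: τ(σ(1)) = τ(6) = 6, τ(σ(2)) = τ(2) = 3, τ(σ(3)) = τ(7) = 5, τ(σ(4)) = τ(5) = 4, τ(σ(5)) = τ(4) = 2, τ(σ(6)) = τ(1) = 7, τ(σ(7)) = τ(8) = 1, τ(σ(8)) = τ(3) = 8.
Hence στ = [6 3 5 4 2 7 1 8].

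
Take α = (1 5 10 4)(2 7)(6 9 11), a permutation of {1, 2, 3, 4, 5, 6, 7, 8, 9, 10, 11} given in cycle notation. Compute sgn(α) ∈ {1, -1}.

1

The cycle lengths are 4, 3, 2, 1, 1.
A cycle is odd iff its length is even; α has 2 even-length cycles, so sgn(α) = (−1)^2 and α is even.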